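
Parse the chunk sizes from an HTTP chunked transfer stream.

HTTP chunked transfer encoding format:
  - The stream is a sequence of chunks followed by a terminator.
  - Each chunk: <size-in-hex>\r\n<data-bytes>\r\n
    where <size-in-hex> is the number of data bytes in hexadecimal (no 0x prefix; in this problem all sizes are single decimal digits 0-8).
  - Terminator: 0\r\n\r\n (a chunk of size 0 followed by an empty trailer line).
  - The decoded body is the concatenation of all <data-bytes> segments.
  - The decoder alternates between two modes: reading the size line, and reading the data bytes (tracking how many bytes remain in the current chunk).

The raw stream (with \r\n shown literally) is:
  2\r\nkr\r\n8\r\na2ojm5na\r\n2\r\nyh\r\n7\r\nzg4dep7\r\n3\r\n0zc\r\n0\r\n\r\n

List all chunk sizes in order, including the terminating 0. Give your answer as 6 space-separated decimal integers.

Chunk 1: stream[0..1]='2' size=0x2=2, data at stream[3..5]='kr' -> body[0..2], body so far='kr'
Chunk 2: stream[7..8]='8' size=0x8=8, data at stream[10..18]='a2ojm5na' -> body[2..10], body so far='kra2ojm5na'
Chunk 3: stream[20..21]='2' size=0x2=2, data at stream[23..25]='yh' -> body[10..12], body so far='kra2ojm5nayh'
Chunk 4: stream[27..28]='7' size=0x7=7, data at stream[30..37]='zg4dep7' -> body[12..19], body so far='kra2ojm5nayhzg4dep7'
Chunk 5: stream[39..40]='3' size=0x3=3, data at stream[42..45]='0zc' -> body[19..22], body so far='kra2ojm5nayhzg4dep70zc'
Chunk 6: stream[47..48]='0' size=0 (terminator). Final body='kra2ojm5nayhzg4dep70zc' (22 bytes)

Answer: 2 8 2 7 3 0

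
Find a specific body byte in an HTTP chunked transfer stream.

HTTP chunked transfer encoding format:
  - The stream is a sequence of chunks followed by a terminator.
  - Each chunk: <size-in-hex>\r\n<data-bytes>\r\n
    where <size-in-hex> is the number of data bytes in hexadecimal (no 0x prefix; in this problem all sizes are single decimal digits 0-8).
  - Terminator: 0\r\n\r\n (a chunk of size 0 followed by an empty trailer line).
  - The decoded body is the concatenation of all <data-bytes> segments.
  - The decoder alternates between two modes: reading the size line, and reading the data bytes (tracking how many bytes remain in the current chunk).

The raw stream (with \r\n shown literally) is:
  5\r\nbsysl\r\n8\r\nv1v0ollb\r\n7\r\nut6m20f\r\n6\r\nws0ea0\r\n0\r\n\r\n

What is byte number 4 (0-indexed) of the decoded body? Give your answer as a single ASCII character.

Chunk 1: stream[0..1]='5' size=0x5=5, data at stream[3..8]='bsysl' -> body[0..5], body so far='bsysl'
Chunk 2: stream[10..11]='8' size=0x8=8, data at stream[13..21]='v1v0ollb' -> body[5..13], body so far='bsyslv1v0ollb'
Chunk 3: stream[23..24]='7' size=0x7=7, data at stream[26..33]='ut6m20f' -> body[13..20], body so far='bsyslv1v0ollbut6m20f'
Chunk 4: stream[35..36]='6' size=0x6=6, data at stream[38..44]='ws0ea0' -> body[20..26], body so far='bsyslv1v0ollbut6m20fws0ea0'
Chunk 5: stream[46..47]='0' size=0 (terminator). Final body='bsyslv1v0ollbut6m20fws0ea0' (26 bytes)
Body byte 4 = 'l'

Answer: l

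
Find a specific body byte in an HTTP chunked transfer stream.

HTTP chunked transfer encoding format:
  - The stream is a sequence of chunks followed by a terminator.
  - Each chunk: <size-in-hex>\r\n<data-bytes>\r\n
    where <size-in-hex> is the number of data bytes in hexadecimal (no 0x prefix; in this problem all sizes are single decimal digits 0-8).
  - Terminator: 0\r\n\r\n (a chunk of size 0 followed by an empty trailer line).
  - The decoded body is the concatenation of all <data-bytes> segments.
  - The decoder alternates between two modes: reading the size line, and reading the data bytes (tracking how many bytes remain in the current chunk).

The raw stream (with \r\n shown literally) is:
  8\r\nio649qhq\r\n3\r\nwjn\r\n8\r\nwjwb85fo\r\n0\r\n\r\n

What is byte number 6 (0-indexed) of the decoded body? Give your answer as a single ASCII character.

Chunk 1: stream[0..1]='8' size=0x8=8, data at stream[3..11]='io649qhq' -> body[0..8], body so far='io649qhq'
Chunk 2: stream[13..14]='3' size=0x3=3, data at stream[16..19]='wjn' -> body[8..11], body so far='io649qhqwjn'
Chunk 3: stream[21..22]='8' size=0x8=8, data at stream[24..32]='wjwb85fo' -> body[11..19], body so far='io649qhqwjnwjwb85fo'
Chunk 4: stream[34..35]='0' size=0 (terminator). Final body='io649qhqwjnwjwb85fo' (19 bytes)
Body byte 6 = 'h'

Answer: h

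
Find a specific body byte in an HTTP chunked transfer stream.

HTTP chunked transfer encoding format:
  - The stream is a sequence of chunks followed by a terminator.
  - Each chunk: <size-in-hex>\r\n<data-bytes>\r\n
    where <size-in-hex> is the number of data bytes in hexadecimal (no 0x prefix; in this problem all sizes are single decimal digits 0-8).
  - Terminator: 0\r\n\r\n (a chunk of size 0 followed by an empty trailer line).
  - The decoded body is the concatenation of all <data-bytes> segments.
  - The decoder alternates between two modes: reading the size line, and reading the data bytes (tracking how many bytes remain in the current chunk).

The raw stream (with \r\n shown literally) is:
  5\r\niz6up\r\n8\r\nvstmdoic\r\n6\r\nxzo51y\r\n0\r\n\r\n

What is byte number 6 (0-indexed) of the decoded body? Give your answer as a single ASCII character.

Chunk 1: stream[0..1]='5' size=0x5=5, data at stream[3..8]='iz6up' -> body[0..5], body so far='iz6up'
Chunk 2: stream[10..11]='8' size=0x8=8, data at stream[13..21]='vstmdoic' -> body[5..13], body so far='iz6upvstmdoic'
Chunk 3: stream[23..24]='6' size=0x6=6, data at stream[26..32]='xzo51y' -> body[13..19], body so far='iz6upvstmdoicxzo51y'
Chunk 4: stream[34..35]='0' size=0 (terminator). Final body='iz6upvstmdoicxzo51y' (19 bytes)
Body byte 6 = 's'

Answer: s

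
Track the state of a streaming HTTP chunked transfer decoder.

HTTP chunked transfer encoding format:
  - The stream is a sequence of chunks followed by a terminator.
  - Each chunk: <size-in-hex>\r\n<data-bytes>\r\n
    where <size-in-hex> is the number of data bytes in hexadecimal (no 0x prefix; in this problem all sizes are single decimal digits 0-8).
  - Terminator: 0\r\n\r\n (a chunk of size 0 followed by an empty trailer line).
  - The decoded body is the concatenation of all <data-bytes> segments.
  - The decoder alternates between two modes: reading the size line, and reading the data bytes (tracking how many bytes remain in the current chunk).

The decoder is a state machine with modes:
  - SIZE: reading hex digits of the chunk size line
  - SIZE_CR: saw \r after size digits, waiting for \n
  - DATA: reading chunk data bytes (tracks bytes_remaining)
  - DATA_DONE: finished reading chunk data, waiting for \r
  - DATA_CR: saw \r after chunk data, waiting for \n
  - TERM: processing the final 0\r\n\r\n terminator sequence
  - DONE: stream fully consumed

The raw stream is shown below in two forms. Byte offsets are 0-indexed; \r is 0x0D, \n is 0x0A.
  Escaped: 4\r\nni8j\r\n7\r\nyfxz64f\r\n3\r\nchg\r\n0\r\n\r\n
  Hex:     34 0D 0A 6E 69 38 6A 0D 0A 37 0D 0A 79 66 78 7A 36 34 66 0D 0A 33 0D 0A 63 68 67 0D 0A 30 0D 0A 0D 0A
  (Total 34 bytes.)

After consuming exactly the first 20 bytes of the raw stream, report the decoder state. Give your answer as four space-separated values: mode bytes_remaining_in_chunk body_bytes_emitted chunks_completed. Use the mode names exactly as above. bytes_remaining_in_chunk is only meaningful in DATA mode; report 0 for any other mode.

Answer: DATA_CR 0 11 1

Derivation:
Byte 0 = '4': mode=SIZE remaining=0 emitted=0 chunks_done=0
Byte 1 = 0x0D: mode=SIZE_CR remaining=0 emitted=0 chunks_done=0
Byte 2 = 0x0A: mode=DATA remaining=4 emitted=0 chunks_done=0
Byte 3 = 'n': mode=DATA remaining=3 emitted=1 chunks_done=0
Byte 4 = 'i': mode=DATA remaining=2 emitted=2 chunks_done=0
Byte 5 = '8': mode=DATA remaining=1 emitted=3 chunks_done=0
Byte 6 = 'j': mode=DATA_DONE remaining=0 emitted=4 chunks_done=0
Byte 7 = 0x0D: mode=DATA_CR remaining=0 emitted=4 chunks_done=0
Byte 8 = 0x0A: mode=SIZE remaining=0 emitted=4 chunks_done=1
Byte 9 = '7': mode=SIZE remaining=0 emitted=4 chunks_done=1
Byte 10 = 0x0D: mode=SIZE_CR remaining=0 emitted=4 chunks_done=1
Byte 11 = 0x0A: mode=DATA remaining=7 emitted=4 chunks_done=1
Byte 12 = 'y': mode=DATA remaining=6 emitted=5 chunks_done=1
Byte 13 = 'f': mode=DATA remaining=5 emitted=6 chunks_done=1
Byte 14 = 'x': mode=DATA remaining=4 emitted=7 chunks_done=1
Byte 15 = 'z': mode=DATA remaining=3 emitted=8 chunks_done=1
Byte 16 = '6': mode=DATA remaining=2 emitted=9 chunks_done=1
Byte 17 = '4': mode=DATA remaining=1 emitted=10 chunks_done=1
Byte 18 = 'f': mode=DATA_DONE remaining=0 emitted=11 chunks_done=1
Byte 19 = 0x0D: mode=DATA_CR remaining=0 emitted=11 chunks_done=1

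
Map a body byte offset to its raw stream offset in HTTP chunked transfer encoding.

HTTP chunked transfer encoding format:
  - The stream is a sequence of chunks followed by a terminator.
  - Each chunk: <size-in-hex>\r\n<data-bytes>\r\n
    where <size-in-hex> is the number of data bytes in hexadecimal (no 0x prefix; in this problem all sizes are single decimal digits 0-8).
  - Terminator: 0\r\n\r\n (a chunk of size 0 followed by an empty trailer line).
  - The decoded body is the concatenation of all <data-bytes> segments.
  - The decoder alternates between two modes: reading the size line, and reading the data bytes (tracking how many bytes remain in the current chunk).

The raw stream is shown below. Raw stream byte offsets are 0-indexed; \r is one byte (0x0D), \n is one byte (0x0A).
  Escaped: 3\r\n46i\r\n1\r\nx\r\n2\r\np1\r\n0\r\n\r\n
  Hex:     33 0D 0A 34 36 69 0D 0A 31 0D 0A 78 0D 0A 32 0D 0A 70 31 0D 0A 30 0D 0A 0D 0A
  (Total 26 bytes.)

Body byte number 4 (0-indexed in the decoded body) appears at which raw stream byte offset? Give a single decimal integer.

Answer: 17

Derivation:
Chunk 1: stream[0..1]='3' size=0x3=3, data at stream[3..6]='46i' -> body[0..3], body so far='46i'
Chunk 2: stream[8..9]='1' size=0x1=1, data at stream[11..12]='x' -> body[3..4], body so far='46ix'
Chunk 3: stream[14..15]='2' size=0x2=2, data at stream[17..19]='p1' -> body[4..6], body so far='46ixp1'
Chunk 4: stream[21..22]='0' size=0 (terminator). Final body='46ixp1' (6 bytes)
Body byte 4 at stream offset 17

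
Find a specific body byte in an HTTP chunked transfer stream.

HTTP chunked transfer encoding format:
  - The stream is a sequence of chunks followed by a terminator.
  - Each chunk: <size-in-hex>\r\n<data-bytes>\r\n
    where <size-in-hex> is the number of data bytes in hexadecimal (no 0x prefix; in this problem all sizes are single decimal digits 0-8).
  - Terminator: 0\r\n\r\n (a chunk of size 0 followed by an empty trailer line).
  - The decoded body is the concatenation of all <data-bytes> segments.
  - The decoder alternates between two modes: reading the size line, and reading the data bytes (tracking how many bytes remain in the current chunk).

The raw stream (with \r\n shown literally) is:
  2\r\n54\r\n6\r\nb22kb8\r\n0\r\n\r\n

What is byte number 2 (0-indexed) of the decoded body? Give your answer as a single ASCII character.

Chunk 1: stream[0..1]='2' size=0x2=2, data at stream[3..5]='54' -> body[0..2], body so far='54'
Chunk 2: stream[7..8]='6' size=0x6=6, data at stream[10..16]='b22kb8' -> body[2..8], body so far='54b22kb8'
Chunk 3: stream[18..19]='0' size=0 (terminator). Final body='54b22kb8' (8 bytes)
Body byte 2 = 'b'

Answer: b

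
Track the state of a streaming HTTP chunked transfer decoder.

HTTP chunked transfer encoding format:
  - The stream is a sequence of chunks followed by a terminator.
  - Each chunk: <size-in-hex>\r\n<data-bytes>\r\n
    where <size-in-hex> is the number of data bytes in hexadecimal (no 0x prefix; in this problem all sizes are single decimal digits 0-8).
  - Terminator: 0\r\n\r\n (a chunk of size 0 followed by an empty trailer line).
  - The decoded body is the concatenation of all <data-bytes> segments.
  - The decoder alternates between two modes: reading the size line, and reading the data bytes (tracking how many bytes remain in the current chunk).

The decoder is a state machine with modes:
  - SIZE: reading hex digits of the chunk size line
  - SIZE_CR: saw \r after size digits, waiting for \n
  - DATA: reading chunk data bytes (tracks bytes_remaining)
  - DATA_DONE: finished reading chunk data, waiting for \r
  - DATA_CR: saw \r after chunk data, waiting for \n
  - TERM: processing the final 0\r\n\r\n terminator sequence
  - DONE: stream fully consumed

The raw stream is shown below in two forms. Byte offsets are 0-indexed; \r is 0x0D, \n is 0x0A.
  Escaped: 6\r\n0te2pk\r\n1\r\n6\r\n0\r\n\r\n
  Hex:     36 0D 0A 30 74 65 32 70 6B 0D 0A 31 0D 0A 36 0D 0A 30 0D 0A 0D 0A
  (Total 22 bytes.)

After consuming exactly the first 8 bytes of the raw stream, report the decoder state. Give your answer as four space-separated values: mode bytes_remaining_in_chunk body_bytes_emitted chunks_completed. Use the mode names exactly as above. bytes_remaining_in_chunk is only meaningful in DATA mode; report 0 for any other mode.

Byte 0 = '6': mode=SIZE remaining=0 emitted=0 chunks_done=0
Byte 1 = 0x0D: mode=SIZE_CR remaining=0 emitted=0 chunks_done=0
Byte 2 = 0x0A: mode=DATA remaining=6 emitted=0 chunks_done=0
Byte 3 = '0': mode=DATA remaining=5 emitted=1 chunks_done=0
Byte 4 = 't': mode=DATA remaining=4 emitted=2 chunks_done=0
Byte 5 = 'e': mode=DATA remaining=3 emitted=3 chunks_done=0
Byte 6 = '2': mode=DATA remaining=2 emitted=4 chunks_done=0
Byte 7 = 'p': mode=DATA remaining=1 emitted=5 chunks_done=0

Answer: DATA 1 5 0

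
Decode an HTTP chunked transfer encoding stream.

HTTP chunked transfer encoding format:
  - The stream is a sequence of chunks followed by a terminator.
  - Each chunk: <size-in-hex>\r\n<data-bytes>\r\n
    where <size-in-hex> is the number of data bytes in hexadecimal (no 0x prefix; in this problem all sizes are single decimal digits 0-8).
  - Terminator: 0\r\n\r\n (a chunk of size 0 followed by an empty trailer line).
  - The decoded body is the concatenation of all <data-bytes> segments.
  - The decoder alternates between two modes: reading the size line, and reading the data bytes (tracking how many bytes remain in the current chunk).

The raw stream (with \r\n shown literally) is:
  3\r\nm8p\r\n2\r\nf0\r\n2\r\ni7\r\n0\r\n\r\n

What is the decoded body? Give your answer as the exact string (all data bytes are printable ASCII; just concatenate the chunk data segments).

Chunk 1: stream[0..1]='3' size=0x3=3, data at stream[3..6]='m8p' -> body[0..3], body so far='m8p'
Chunk 2: stream[8..9]='2' size=0x2=2, data at stream[11..13]='f0' -> body[3..5], body so far='m8pf0'
Chunk 3: stream[15..16]='2' size=0x2=2, data at stream[18..20]='i7' -> body[5..7], body so far='m8pf0i7'
Chunk 4: stream[22..23]='0' size=0 (terminator). Final body='m8pf0i7' (7 bytes)

Answer: m8pf0i7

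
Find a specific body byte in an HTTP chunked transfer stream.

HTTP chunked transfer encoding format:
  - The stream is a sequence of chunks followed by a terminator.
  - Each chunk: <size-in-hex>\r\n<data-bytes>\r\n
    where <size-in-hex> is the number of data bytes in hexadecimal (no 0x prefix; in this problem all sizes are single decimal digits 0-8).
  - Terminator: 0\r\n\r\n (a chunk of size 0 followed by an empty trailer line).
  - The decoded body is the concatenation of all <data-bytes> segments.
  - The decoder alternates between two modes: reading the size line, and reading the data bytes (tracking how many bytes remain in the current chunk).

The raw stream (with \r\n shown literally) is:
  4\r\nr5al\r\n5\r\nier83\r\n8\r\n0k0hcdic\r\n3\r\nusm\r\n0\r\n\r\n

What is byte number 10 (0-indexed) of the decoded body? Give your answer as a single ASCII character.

Chunk 1: stream[0..1]='4' size=0x4=4, data at stream[3..7]='r5al' -> body[0..4], body so far='r5al'
Chunk 2: stream[9..10]='5' size=0x5=5, data at stream[12..17]='ier83' -> body[4..9], body so far='r5alier83'
Chunk 3: stream[19..20]='8' size=0x8=8, data at stream[22..30]='0k0hcdic' -> body[9..17], body so far='r5alier830k0hcdic'
Chunk 4: stream[32..33]='3' size=0x3=3, data at stream[35..38]='usm' -> body[17..20], body so far='r5alier830k0hcdicusm'
Chunk 5: stream[40..41]='0' size=0 (terminator). Final body='r5alier830k0hcdicusm' (20 bytes)
Body byte 10 = 'k'

Answer: k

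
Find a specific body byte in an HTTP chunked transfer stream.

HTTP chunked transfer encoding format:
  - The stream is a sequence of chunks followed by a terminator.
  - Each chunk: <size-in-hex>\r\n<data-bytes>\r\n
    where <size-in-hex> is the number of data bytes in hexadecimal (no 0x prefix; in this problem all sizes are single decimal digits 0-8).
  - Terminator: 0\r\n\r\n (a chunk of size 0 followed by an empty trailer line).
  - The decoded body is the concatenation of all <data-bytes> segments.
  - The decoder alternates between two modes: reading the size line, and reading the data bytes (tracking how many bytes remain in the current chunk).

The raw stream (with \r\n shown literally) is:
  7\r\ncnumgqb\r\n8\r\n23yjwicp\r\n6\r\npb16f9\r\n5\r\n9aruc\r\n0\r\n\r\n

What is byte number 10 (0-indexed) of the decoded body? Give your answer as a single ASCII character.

Answer: j

Derivation:
Chunk 1: stream[0..1]='7' size=0x7=7, data at stream[3..10]='cnumgqb' -> body[0..7], body so far='cnumgqb'
Chunk 2: stream[12..13]='8' size=0x8=8, data at stream[15..23]='23yjwicp' -> body[7..15], body so far='cnumgqb23yjwicp'
Chunk 3: stream[25..26]='6' size=0x6=6, data at stream[28..34]='pb16f9' -> body[15..21], body so far='cnumgqb23yjwicppb16f9'
Chunk 4: stream[36..37]='5' size=0x5=5, data at stream[39..44]='9aruc' -> body[21..26], body so far='cnumgqb23yjwicppb16f99aruc'
Chunk 5: stream[46..47]='0' size=0 (terminator). Final body='cnumgqb23yjwicppb16f99aruc' (26 bytes)
Body byte 10 = 'j'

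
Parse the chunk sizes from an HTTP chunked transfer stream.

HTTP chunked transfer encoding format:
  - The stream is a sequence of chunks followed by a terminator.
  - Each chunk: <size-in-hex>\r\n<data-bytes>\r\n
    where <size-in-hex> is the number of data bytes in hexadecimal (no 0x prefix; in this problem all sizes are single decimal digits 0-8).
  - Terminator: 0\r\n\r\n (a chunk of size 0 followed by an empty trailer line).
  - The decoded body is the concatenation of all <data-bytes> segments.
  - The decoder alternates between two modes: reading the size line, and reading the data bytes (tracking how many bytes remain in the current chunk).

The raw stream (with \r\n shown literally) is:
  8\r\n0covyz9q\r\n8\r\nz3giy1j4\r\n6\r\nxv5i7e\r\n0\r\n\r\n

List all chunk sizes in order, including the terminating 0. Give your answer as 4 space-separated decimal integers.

Chunk 1: stream[0..1]='8' size=0x8=8, data at stream[3..11]='0covyz9q' -> body[0..8], body so far='0covyz9q'
Chunk 2: stream[13..14]='8' size=0x8=8, data at stream[16..24]='z3giy1j4' -> body[8..16], body so far='0covyz9qz3giy1j4'
Chunk 3: stream[26..27]='6' size=0x6=6, data at stream[29..35]='xv5i7e' -> body[16..22], body so far='0covyz9qz3giy1j4xv5i7e'
Chunk 4: stream[37..38]='0' size=0 (terminator). Final body='0covyz9qz3giy1j4xv5i7e' (22 bytes)

Answer: 8 8 6 0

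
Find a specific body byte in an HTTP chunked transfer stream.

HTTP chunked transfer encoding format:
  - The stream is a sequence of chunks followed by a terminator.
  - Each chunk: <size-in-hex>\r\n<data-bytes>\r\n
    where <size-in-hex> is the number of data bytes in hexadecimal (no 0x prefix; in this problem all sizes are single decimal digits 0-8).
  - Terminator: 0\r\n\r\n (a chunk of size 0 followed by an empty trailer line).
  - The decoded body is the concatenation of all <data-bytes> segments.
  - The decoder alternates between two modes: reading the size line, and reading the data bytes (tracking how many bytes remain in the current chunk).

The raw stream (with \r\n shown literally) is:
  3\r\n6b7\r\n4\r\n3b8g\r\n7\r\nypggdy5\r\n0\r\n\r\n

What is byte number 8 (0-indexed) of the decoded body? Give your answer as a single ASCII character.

Answer: p

Derivation:
Chunk 1: stream[0..1]='3' size=0x3=3, data at stream[3..6]='6b7' -> body[0..3], body so far='6b7'
Chunk 2: stream[8..9]='4' size=0x4=4, data at stream[11..15]='3b8g' -> body[3..7], body so far='6b73b8g'
Chunk 3: stream[17..18]='7' size=0x7=7, data at stream[20..27]='ypggdy5' -> body[7..14], body so far='6b73b8gypggdy5'
Chunk 4: stream[29..30]='0' size=0 (terminator). Final body='6b73b8gypggdy5' (14 bytes)
Body byte 8 = 'p'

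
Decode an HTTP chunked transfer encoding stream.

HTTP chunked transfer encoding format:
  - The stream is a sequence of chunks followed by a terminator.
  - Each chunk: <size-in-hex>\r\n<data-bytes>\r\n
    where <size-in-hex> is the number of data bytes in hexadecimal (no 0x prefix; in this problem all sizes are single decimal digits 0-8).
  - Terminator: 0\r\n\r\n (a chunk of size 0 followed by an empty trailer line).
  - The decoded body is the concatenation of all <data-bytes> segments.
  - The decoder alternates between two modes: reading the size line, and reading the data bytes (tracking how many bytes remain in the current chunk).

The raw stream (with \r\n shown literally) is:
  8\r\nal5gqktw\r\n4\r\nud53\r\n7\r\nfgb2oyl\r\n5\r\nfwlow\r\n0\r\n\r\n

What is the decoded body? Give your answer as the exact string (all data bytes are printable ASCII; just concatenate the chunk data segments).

Answer: al5gqktwud53fgb2oylfwlow

Derivation:
Chunk 1: stream[0..1]='8' size=0x8=8, data at stream[3..11]='al5gqktw' -> body[0..8], body so far='al5gqktw'
Chunk 2: stream[13..14]='4' size=0x4=4, data at stream[16..20]='ud53' -> body[8..12], body so far='al5gqktwud53'
Chunk 3: stream[22..23]='7' size=0x7=7, data at stream[25..32]='fgb2oyl' -> body[12..19], body so far='al5gqktwud53fgb2oyl'
Chunk 4: stream[34..35]='5' size=0x5=5, data at stream[37..42]='fwlow' -> body[19..24], body so far='al5gqktwud53fgb2oylfwlow'
Chunk 5: stream[44..45]='0' size=0 (terminator). Final body='al5gqktwud53fgb2oylfwlow' (24 bytes)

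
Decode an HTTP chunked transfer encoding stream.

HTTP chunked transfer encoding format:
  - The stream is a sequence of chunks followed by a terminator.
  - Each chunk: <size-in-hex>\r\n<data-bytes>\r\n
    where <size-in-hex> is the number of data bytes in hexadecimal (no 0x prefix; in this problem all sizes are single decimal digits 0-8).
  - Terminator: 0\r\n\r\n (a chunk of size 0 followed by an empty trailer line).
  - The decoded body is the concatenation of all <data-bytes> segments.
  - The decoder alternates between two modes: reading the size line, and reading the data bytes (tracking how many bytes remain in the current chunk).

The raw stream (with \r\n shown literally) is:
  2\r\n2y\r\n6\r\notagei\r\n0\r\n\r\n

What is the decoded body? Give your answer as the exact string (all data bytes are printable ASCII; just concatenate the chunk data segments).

Answer: 2yotagei

Derivation:
Chunk 1: stream[0..1]='2' size=0x2=2, data at stream[3..5]='2y' -> body[0..2], body so far='2y'
Chunk 2: stream[7..8]='6' size=0x6=6, data at stream[10..16]='otagei' -> body[2..8], body so far='2yotagei'
Chunk 3: stream[18..19]='0' size=0 (terminator). Final body='2yotagei' (8 bytes)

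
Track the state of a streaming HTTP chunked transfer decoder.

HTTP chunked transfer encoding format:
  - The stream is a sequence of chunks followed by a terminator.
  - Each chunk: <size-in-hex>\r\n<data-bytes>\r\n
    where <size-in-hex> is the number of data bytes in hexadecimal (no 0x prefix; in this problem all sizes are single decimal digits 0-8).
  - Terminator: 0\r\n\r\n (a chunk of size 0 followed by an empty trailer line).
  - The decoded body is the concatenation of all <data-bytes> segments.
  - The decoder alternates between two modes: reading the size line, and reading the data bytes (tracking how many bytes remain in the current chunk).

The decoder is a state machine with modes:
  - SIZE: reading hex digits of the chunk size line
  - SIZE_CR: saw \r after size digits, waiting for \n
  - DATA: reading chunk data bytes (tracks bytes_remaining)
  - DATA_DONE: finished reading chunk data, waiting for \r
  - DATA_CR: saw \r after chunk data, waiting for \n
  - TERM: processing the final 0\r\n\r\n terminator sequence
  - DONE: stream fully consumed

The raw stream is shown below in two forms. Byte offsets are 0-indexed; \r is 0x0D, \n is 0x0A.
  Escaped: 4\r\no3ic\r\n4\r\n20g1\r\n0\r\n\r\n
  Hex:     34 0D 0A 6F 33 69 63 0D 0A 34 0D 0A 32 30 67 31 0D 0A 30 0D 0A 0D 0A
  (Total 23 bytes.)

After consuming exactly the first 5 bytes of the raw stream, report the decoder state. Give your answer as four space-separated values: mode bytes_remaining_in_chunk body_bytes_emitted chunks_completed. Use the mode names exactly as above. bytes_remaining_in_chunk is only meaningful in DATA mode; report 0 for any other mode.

Byte 0 = '4': mode=SIZE remaining=0 emitted=0 chunks_done=0
Byte 1 = 0x0D: mode=SIZE_CR remaining=0 emitted=0 chunks_done=0
Byte 2 = 0x0A: mode=DATA remaining=4 emitted=0 chunks_done=0
Byte 3 = 'o': mode=DATA remaining=3 emitted=1 chunks_done=0
Byte 4 = '3': mode=DATA remaining=2 emitted=2 chunks_done=0

Answer: DATA 2 2 0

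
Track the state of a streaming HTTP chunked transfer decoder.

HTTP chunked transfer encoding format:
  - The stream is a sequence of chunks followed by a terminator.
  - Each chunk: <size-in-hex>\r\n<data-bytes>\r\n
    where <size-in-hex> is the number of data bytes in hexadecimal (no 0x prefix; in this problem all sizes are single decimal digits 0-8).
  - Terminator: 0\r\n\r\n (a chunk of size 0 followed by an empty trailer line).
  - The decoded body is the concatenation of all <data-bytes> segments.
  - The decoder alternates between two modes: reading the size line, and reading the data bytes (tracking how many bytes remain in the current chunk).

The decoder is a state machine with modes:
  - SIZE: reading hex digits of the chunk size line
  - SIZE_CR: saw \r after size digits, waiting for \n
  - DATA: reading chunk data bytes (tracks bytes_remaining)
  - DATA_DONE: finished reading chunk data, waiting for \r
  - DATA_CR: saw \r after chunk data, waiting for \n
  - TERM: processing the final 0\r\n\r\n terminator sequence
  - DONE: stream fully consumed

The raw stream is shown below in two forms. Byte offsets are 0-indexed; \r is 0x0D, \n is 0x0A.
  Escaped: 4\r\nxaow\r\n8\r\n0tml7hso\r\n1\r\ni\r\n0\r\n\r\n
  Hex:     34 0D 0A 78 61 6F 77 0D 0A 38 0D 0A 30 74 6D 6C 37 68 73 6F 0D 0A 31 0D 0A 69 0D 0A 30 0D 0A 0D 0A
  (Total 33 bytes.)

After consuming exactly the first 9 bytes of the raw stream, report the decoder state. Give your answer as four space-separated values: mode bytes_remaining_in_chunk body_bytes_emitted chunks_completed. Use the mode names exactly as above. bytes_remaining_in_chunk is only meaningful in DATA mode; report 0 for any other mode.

Answer: SIZE 0 4 1

Derivation:
Byte 0 = '4': mode=SIZE remaining=0 emitted=0 chunks_done=0
Byte 1 = 0x0D: mode=SIZE_CR remaining=0 emitted=0 chunks_done=0
Byte 2 = 0x0A: mode=DATA remaining=4 emitted=0 chunks_done=0
Byte 3 = 'x': mode=DATA remaining=3 emitted=1 chunks_done=0
Byte 4 = 'a': mode=DATA remaining=2 emitted=2 chunks_done=0
Byte 5 = 'o': mode=DATA remaining=1 emitted=3 chunks_done=0
Byte 6 = 'w': mode=DATA_DONE remaining=0 emitted=4 chunks_done=0
Byte 7 = 0x0D: mode=DATA_CR remaining=0 emitted=4 chunks_done=0
Byte 8 = 0x0A: mode=SIZE remaining=0 emitted=4 chunks_done=1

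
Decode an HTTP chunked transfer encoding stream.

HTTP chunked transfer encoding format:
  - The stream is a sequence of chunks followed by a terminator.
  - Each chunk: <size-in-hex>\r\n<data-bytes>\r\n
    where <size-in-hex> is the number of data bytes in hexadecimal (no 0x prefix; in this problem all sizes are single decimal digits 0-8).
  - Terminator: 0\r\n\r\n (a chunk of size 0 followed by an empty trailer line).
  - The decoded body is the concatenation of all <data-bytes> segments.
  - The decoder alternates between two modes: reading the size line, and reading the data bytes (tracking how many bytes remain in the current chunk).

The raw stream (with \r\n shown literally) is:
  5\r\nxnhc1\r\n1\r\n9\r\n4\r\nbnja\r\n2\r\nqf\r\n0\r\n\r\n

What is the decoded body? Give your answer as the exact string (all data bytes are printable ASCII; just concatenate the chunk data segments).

Chunk 1: stream[0..1]='5' size=0x5=5, data at stream[3..8]='xnhc1' -> body[0..5], body so far='xnhc1'
Chunk 2: stream[10..11]='1' size=0x1=1, data at stream[13..14]='9' -> body[5..6], body so far='xnhc19'
Chunk 3: stream[16..17]='4' size=0x4=4, data at stream[19..23]='bnja' -> body[6..10], body so far='xnhc19bnja'
Chunk 4: stream[25..26]='2' size=0x2=2, data at stream[28..30]='qf' -> body[10..12], body so far='xnhc19bnjaqf'
Chunk 5: stream[32..33]='0' size=0 (terminator). Final body='xnhc19bnjaqf' (12 bytes)

Answer: xnhc19bnjaqf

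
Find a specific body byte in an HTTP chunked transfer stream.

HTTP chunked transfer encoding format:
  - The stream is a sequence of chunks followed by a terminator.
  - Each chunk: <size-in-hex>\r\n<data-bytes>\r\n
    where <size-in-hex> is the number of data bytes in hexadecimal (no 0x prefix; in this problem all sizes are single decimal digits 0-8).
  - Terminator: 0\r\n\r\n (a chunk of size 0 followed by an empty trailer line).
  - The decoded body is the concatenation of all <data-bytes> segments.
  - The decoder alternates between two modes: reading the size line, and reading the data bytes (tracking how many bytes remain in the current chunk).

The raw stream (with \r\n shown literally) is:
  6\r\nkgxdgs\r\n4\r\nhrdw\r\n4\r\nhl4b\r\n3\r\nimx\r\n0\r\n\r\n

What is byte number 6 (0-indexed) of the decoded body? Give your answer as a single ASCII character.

Chunk 1: stream[0..1]='6' size=0x6=6, data at stream[3..9]='kgxdgs' -> body[0..6], body so far='kgxdgs'
Chunk 2: stream[11..12]='4' size=0x4=4, data at stream[14..18]='hrdw' -> body[6..10], body so far='kgxdgshrdw'
Chunk 3: stream[20..21]='4' size=0x4=4, data at stream[23..27]='hl4b' -> body[10..14], body so far='kgxdgshrdwhl4b'
Chunk 4: stream[29..30]='3' size=0x3=3, data at stream[32..35]='imx' -> body[14..17], body so far='kgxdgshrdwhl4bimx'
Chunk 5: stream[37..38]='0' size=0 (terminator). Final body='kgxdgshrdwhl4bimx' (17 bytes)
Body byte 6 = 'h'

Answer: h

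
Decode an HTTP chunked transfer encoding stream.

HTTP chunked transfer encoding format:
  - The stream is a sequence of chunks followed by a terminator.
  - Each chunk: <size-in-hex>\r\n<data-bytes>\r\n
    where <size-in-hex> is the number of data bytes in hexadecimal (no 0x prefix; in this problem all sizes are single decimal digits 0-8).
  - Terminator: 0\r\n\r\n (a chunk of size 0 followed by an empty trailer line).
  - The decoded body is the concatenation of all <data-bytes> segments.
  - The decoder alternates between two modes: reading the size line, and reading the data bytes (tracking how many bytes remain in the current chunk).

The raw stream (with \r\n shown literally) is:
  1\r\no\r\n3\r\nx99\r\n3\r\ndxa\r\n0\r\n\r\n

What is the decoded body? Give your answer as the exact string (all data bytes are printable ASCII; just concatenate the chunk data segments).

Chunk 1: stream[0..1]='1' size=0x1=1, data at stream[3..4]='o' -> body[0..1], body so far='o'
Chunk 2: stream[6..7]='3' size=0x3=3, data at stream[9..12]='x99' -> body[1..4], body so far='ox99'
Chunk 3: stream[14..15]='3' size=0x3=3, data at stream[17..20]='dxa' -> body[4..7], body so far='ox99dxa'
Chunk 4: stream[22..23]='0' size=0 (terminator). Final body='ox99dxa' (7 bytes)

Answer: ox99dxa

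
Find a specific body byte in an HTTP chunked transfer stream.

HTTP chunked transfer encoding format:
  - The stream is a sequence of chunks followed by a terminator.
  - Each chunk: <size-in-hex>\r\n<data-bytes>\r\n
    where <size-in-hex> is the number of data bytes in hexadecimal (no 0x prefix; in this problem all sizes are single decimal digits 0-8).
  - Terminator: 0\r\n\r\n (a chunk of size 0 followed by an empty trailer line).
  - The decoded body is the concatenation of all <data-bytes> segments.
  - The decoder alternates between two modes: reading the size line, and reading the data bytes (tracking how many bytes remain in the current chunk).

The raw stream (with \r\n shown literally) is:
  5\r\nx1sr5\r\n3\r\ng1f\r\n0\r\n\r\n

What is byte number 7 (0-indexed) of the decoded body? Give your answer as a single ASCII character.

Chunk 1: stream[0..1]='5' size=0x5=5, data at stream[3..8]='x1sr5' -> body[0..5], body so far='x1sr5'
Chunk 2: stream[10..11]='3' size=0x3=3, data at stream[13..16]='g1f' -> body[5..8], body so far='x1sr5g1f'
Chunk 3: stream[18..19]='0' size=0 (terminator). Final body='x1sr5g1f' (8 bytes)
Body byte 7 = 'f'

Answer: f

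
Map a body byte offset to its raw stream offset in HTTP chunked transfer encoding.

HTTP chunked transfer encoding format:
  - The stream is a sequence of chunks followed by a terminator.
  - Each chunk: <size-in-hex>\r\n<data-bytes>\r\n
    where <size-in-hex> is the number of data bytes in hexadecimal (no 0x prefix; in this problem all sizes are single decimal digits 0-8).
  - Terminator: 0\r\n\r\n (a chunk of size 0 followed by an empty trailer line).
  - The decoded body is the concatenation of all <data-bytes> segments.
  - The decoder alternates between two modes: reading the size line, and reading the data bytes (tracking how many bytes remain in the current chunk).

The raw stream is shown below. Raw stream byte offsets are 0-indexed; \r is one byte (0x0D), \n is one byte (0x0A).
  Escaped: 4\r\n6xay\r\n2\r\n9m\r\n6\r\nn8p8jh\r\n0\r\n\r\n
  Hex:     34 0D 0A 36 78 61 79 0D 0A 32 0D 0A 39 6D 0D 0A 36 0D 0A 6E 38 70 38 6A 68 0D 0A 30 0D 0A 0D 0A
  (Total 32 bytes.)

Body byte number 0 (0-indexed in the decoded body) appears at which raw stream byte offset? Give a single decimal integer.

Answer: 3

Derivation:
Chunk 1: stream[0..1]='4' size=0x4=4, data at stream[3..7]='6xay' -> body[0..4], body so far='6xay'
Chunk 2: stream[9..10]='2' size=0x2=2, data at stream[12..14]='9m' -> body[4..6], body so far='6xay9m'
Chunk 3: stream[16..17]='6' size=0x6=6, data at stream[19..25]='n8p8jh' -> body[6..12], body so far='6xay9mn8p8jh'
Chunk 4: stream[27..28]='0' size=0 (terminator). Final body='6xay9mn8p8jh' (12 bytes)
Body byte 0 at stream offset 3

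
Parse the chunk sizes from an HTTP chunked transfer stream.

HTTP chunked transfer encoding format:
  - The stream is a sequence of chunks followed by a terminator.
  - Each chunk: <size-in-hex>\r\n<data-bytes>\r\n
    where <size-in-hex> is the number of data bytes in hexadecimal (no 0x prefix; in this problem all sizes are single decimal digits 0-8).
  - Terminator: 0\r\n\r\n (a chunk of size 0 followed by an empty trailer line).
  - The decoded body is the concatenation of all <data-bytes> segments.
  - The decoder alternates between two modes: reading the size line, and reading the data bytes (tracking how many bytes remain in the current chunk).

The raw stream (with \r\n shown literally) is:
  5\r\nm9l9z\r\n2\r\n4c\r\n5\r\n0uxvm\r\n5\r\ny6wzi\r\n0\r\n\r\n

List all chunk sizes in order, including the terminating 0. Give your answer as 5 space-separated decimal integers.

Chunk 1: stream[0..1]='5' size=0x5=5, data at stream[3..8]='m9l9z' -> body[0..5], body so far='m9l9z'
Chunk 2: stream[10..11]='2' size=0x2=2, data at stream[13..15]='4c' -> body[5..7], body so far='m9l9z4c'
Chunk 3: stream[17..18]='5' size=0x5=5, data at stream[20..25]='0uxvm' -> body[7..12], body so far='m9l9z4c0uxvm'
Chunk 4: stream[27..28]='5' size=0x5=5, data at stream[30..35]='y6wzi' -> body[12..17], body so far='m9l9z4c0uxvmy6wzi'
Chunk 5: stream[37..38]='0' size=0 (terminator). Final body='m9l9z4c0uxvmy6wzi' (17 bytes)

Answer: 5 2 5 5 0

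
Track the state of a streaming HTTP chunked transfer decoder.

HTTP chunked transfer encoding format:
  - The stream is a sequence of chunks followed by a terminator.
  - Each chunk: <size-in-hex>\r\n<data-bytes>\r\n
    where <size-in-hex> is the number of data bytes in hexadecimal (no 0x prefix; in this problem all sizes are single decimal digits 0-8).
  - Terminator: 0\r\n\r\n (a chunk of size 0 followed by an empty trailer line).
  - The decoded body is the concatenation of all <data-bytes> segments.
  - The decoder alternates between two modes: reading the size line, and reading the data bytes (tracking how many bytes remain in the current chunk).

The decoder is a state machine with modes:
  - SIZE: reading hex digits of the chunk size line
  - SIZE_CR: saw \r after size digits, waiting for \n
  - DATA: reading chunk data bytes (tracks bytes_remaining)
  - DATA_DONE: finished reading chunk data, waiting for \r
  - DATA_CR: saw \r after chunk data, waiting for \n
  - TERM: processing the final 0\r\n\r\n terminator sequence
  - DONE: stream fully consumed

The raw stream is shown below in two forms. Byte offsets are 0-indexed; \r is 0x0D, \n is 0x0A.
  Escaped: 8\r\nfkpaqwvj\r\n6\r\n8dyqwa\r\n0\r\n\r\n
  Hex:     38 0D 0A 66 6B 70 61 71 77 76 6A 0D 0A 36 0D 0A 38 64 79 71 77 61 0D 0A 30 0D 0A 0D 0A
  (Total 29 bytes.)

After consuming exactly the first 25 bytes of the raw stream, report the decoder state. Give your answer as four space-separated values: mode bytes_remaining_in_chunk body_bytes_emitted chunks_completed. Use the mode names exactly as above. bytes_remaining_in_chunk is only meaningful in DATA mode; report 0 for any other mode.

Byte 0 = '8': mode=SIZE remaining=0 emitted=0 chunks_done=0
Byte 1 = 0x0D: mode=SIZE_CR remaining=0 emitted=0 chunks_done=0
Byte 2 = 0x0A: mode=DATA remaining=8 emitted=0 chunks_done=0
Byte 3 = 'f': mode=DATA remaining=7 emitted=1 chunks_done=0
Byte 4 = 'k': mode=DATA remaining=6 emitted=2 chunks_done=0
Byte 5 = 'p': mode=DATA remaining=5 emitted=3 chunks_done=0
Byte 6 = 'a': mode=DATA remaining=4 emitted=4 chunks_done=0
Byte 7 = 'q': mode=DATA remaining=3 emitted=5 chunks_done=0
Byte 8 = 'w': mode=DATA remaining=2 emitted=6 chunks_done=0
Byte 9 = 'v': mode=DATA remaining=1 emitted=7 chunks_done=0
Byte 10 = 'j': mode=DATA_DONE remaining=0 emitted=8 chunks_done=0
Byte 11 = 0x0D: mode=DATA_CR remaining=0 emitted=8 chunks_done=0
Byte 12 = 0x0A: mode=SIZE remaining=0 emitted=8 chunks_done=1
Byte 13 = '6': mode=SIZE remaining=0 emitted=8 chunks_done=1
Byte 14 = 0x0D: mode=SIZE_CR remaining=0 emitted=8 chunks_done=1
Byte 15 = 0x0A: mode=DATA remaining=6 emitted=8 chunks_done=1
Byte 16 = '8': mode=DATA remaining=5 emitted=9 chunks_done=1
Byte 17 = 'd': mode=DATA remaining=4 emitted=10 chunks_done=1
Byte 18 = 'y': mode=DATA remaining=3 emitted=11 chunks_done=1
Byte 19 = 'q': mode=DATA remaining=2 emitted=12 chunks_done=1
Byte 20 = 'w': mode=DATA remaining=1 emitted=13 chunks_done=1
Byte 21 = 'a': mode=DATA_DONE remaining=0 emitted=14 chunks_done=1
Byte 22 = 0x0D: mode=DATA_CR remaining=0 emitted=14 chunks_done=1
Byte 23 = 0x0A: mode=SIZE remaining=0 emitted=14 chunks_done=2
Byte 24 = '0': mode=SIZE remaining=0 emitted=14 chunks_done=2

Answer: SIZE 0 14 2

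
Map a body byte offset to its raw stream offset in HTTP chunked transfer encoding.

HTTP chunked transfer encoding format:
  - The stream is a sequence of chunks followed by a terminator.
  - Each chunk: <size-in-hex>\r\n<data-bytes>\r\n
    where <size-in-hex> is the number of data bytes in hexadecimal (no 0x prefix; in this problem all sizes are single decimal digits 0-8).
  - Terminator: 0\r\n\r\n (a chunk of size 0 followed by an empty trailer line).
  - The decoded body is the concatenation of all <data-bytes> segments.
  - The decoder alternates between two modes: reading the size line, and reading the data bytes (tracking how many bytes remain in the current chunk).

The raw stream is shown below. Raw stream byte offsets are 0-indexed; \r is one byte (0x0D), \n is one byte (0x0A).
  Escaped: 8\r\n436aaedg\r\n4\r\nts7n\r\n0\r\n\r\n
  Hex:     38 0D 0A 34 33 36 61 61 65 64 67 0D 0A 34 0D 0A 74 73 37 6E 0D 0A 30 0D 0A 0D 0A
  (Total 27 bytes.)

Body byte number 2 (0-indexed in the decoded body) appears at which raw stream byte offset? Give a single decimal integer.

Answer: 5

Derivation:
Chunk 1: stream[0..1]='8' size=0x8=8, data at stream[3..11]='436aaedg' -> body[0..8], body so far='436aaedg'
Chunk 2: stream[13..14]='4' size=0x4=4, data at stream[16..20]='ts7n' -> body[8..12], body so far='436aaedgts7n'
Chunk 3: stream[22..23]='0' size=0 (terminator). Final body='436aaedgts7n' (12 bytes)
Body byte 2 at stream offset 5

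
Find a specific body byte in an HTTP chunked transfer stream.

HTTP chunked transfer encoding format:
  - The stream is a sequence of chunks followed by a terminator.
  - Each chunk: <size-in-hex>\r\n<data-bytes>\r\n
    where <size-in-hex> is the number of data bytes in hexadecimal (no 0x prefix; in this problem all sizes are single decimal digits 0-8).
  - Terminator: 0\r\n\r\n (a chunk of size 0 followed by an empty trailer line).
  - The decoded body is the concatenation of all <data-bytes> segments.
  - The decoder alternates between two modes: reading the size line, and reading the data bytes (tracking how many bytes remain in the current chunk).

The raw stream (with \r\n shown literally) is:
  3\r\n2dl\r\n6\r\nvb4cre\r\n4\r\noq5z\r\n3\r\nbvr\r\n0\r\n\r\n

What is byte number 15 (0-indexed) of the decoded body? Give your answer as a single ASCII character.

Answer: r

Derivation:
Chunk 1: stream[0..1]='3' size=0x3=3, data at stream[3..6]='2dl' -> body[0..3], body so far='2dl'
Chunk 2: stream[8..9]='6' size=0x6=6, data at stream[11..17]='vb4cre' -> body[3..9], body so far='2dlvb4cre'
Chunk 3: stream[19..20]='4' size=0x4=4, data at stream[22..26]='oq5z' -> body[9..13], body so far='2dlvb4creoq5z'
Chunk 4: stream[28..29]='3' size=0x3=3, data at stream[31..34]='bvr' -> body[13..16], body so far='2dlvb4creoq5zbvr'
Chunk 5: stream[36..37]='0' size=0 (terminator). Final body='2dlvb4creoq5zbvr' (16 bytes)
Body byte 15 = 'r'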